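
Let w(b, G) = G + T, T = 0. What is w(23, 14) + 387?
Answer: 401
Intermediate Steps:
w(b, G) = G (w(b, G) = G + 0 = G)
w(23, 14) + 387 = 14 + 387 = 401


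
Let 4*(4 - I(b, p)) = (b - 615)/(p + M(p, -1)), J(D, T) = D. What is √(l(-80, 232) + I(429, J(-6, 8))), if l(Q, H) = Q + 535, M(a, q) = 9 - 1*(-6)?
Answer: √16710/6 ≈ 21.545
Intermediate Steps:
M(a, q) = 15 (M(a, q) = 9 + 6 = 15)
l(Q, H) = 535 + Q
I(b, p) = 4 - (-615 + b)/(4*(15 + p)) (I(b, p) = 4 - (b - 615)/(4*(p + 15)) = 4 - (-615 + b)/(4*(15 + p)))
√(l(-80, 232) + I(429, J(-6, 8))) = √((535 - 80) + (855 - 1*429 + 16*(-6))/(4*(15 - 6))) = √(455 + (¼)*(855 - 429 - 96)/9) = √(455 + (¼)*(⅑)*330) = √(455 + 55/6) = √(2785/6) = √16710/6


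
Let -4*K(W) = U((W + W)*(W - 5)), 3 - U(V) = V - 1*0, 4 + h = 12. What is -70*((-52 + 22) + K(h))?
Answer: 2625/2 ≈ 1312.5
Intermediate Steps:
h = 8 (h = -4 + 12 = 8)
U(V) = 3 - V (U(V) = 3 - (V - 1*0) = 3 - (V + 0) = 3 - V)
K(W) = -¾ + W*(-5 + W)/2 (K(W) = -(3 - (W + W)*(W - 5))/4 = -(3 - 2*W*(-5 + W))/4 = -¾ + W*(-5 + W)/2)
-70*((-52 + 22) + K(h)) = -70*((-52 + 22) + (-¾ + (½)*8*(-5 + 8))) = -70*(-30 + (-¾ + (½)*8*3)) = -70*(-30 + (-¾ + 12)) = -70*(-30 + 45/4) = -70*(-75/4) = 2625/2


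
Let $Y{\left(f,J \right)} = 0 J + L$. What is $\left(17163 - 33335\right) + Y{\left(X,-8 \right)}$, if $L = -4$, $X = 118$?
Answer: $-16176$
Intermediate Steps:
$Y{\left(f,J \right)} = -4$ ($Y{\left(f,J \right)} = 0 J - 4 = 0 - 4 = -4$)
$\left(17163 - 33335\right) + Y{\left(X,-8 \right)} = \left(17163 - 33335\right) - 4 = -16172 - 4 = -16176$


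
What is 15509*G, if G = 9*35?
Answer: 4885335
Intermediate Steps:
G = 315
15509*G = 15509*315 = 4885335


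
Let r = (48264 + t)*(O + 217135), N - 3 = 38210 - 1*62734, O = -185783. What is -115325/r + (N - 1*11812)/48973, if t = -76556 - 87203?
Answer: -26311223515139/35466239156104 ≈ -0.74187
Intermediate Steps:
N = -24521 (N = 3 + (38210 - 1*62734) = 3 + (38210 - 62734) = 3 - 24524 = -24521)
t = -163759
r = -3620999240 (r = (48264 - 163759)*(-185783 + 217135) = -115495*31352 = -3620999240)
-115325/r + (N - 1*11812)/48973 = -115325/(-3620999240) + (-24521 - 1*11812)/48973 = -115325*(-1/3620999240) + (-24521 - 11812)*(1/48973) = 23065/724199848 - 36333*1/48973 = 23065/724199848 - 36333/48973 = -26311223515139/35466239156104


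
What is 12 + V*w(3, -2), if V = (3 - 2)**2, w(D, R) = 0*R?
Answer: 12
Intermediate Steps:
w(D, R) = 0
V = 1 (V = 1**2 = 1)
12 + V*w(3, -2) = 12 + 1*0 = 12 + 0 = 12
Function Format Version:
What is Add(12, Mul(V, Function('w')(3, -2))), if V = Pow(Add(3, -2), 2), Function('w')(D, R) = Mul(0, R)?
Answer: 12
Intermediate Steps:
Function('w')(D, R) = 0
V = 1 (V = Pow(1, 2) = 1)
Add(12, Mul(V, Function('w')(3, -2))) = Add(12, Mul(1, 0)) = Add(12, 0) = 12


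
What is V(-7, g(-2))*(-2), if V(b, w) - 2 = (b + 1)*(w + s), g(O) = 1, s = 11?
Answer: 140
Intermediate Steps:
V(b, w) = 2 + (1 + b)*(11 + w) (V(b, w) = 2 + (b + 1)*(w + 11) = 2 + (1 + b)*(11 + w))
V(-7, g(-2))*(-2) = (13 + 1 + 11*(-7) - 7*1)*(-2) = (13 + 1 - 77 - 7)*(-2) = -70*(-2) = 140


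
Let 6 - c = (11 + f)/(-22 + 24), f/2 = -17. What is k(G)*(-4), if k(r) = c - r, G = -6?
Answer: -94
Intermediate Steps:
f = -34 (f = 2*(-17) = -34)
c = 35/2 (c = 6 - (11 - 34)/(-22 + 24) = 6 - (-23)/2 = 6 - 1*(-23/2) = 6 + 23/2 = 35/2 ≈ 17.500)
k(r) = 35/2 - r
k(G)*(-4) = (35/2 - 1*(-6))*(-4) = (35/2 + 6)*(-4) = (47/2)*(-4) = -94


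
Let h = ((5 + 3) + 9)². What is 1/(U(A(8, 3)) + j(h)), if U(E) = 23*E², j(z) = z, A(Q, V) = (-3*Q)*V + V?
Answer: 1/109792 ≈ 9.1081e-6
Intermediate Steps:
A(Q, V) = V - 3*Q*V (A(Q, V) = -3*Q*V + V = V - 3*Q*V)
h = 289 (h = (8 + 9)² = 17² = 289)
1/(U(A(8, 3)) + j(h)) = 1/(23*(3*(1 - 3*8))² + 289) = 1/(23*(3*(1 - 24))² + 289) = 1/(23*(3*(-23))² + 289) = 1/(23*(-69)² + 289) = 1/(23*4761 + 289) = 1/(109503 + 289) = 1/109792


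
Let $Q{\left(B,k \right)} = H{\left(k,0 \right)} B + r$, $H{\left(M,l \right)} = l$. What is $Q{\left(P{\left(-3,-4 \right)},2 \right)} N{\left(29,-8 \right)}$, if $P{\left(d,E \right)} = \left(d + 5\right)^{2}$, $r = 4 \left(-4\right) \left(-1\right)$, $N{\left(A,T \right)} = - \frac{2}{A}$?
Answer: $- \frac{32}{29} \approx -1.1034$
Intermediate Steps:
$r = 16$ ($r = \left(-16\right) \left(-1\right) = 16$)
$P{\left(d,E \right)} = \left(5 + d\right)^{2}$
$Q{\left(B,k \right)} = 16$ ($Q{\left(B,k \right)} = 0 B + 16 = 0 + 16 = 16$)
$Q{\left(P{\left(-3,-4 \right)},2 \right)} N{\left(29,-8 \right)} = 16 \left(- \frac{2}{29}\right) = - \frac{32}{29}$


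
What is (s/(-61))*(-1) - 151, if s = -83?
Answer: -9294/61 ≈ -152.36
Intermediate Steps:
(s/(-61))*(-1) - 151 = -83/(-61)*(-1) - 151 = -83*(-1/61)*(-1) - 151 = (83/61)*(-1) - 151 = -83/61 - 151 = -9294/61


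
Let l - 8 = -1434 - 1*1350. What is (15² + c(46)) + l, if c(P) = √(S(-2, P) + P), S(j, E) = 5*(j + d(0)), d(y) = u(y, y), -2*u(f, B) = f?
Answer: -2545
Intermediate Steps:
u(f, B) = -f/2
d(y) = -y/2
S(j, E) = 5*j (S(j, E) = 5*(j - ½*0) = 5*(j + 0) = 5*j)
c(P) = √(-10 + P) (c(P) = √(5*(-2) + P) = √(-10 + P))
l = -2776 (l = 8 + (-1434 - 1*1350) = 8 + (-1434 - 1350) = 8 - 2784 = -2776)
(15² + c(46)) + l = (15² + √(-10 + 46)) - 2776 = (225 + √36) - 2776 = (225 + 6) - 2776 = 231 - 2776 = -2545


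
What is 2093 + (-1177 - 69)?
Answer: 847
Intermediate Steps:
2093 + (-1177 - 69) = 2093 - 1246 = 847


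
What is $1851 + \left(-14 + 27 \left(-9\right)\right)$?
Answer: $1594$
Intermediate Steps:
$1851 + \left(-14 + 27 \left(-9\right)\right) = 1851 - 257 = 1594$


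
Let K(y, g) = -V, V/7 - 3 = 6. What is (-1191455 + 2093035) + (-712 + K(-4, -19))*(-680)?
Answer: 1428580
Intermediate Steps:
V = 63 (V = 21 + 7*6 = 21 + 42 = 63)
K(y, g) = -63 (K(y, g) = -1*63 = -63)
(-1191455 + 2093035) + (-712 + K(-4, -19))*(-680) = (-1191455 + 2093035) + (-712 - 63)*(-680) = 901580 - 775*(-680) = 901580 + 527000 = 1428580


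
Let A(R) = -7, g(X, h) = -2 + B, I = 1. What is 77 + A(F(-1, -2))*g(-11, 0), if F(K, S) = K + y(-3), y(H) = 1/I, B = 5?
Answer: 56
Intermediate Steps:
y(H) = 1 (y(H) = 1/1 = 1)
g(X, h) = 3 (g(X, h) = -2 + 5 = 3)
F(K, S) = 1 + K (F(K, S) = K + 1 = 1 + K)
77 + A(F(-1, -2))*g(-11, 0) = 77 - 7*3 = 77 - 21 = 56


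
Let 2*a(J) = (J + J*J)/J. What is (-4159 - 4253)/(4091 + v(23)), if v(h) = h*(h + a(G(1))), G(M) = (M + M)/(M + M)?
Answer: -8412/4643 ≈ -1.8118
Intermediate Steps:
G(M) = 1 (G(M) = (2*M)/((2*M)) = (2*M)*(1/(2*M)) = 1)
a(J) = (J + J²)/(2*J) (a(J) = ((J + J*J)/J)/2 = ((J + J²)/J)/2 = (J + J²)/(2*J))
v(h) = h*(1 + h) (v(h) = h*(h + (½ + (½)*1)) = h*(h + (½ + ½)) = h*(h + 1) = h*(1 + h))
(-4159 - 4253)/(4091 + v(23)) = (-4159 - 4253)/(4091 + 23*(1 + 23)) = -8412/(4091 + 23*24) = -8412/(4091 + 552) = -8412/4643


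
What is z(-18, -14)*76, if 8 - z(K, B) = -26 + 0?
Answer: 2584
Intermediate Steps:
z(K, B) = 34 (z(K, B) = 8 - (-26 + 0) = 8 - 1*(-26) = 8 + 26 = 34)
z(-18, -14)*76 = 34*76 = 2584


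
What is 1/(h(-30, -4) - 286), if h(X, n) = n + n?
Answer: -1/294 ≈ -0.0034014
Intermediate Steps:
h(X, n) = 2*n
1/(h(-30, -4) - 286) = 1/(2*(-4) - 286) = 1/(-8 - 286) = 1/(-294) = -1/294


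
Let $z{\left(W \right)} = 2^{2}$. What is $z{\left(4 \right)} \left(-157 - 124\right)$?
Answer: $-1124$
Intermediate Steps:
$z{\left(W \right)} = 4$
$z{\left(4 \right)} \left(-157 - 124\right) = 4 \left(-157 - 124\right) = 4 \left(-281\right) = -1124$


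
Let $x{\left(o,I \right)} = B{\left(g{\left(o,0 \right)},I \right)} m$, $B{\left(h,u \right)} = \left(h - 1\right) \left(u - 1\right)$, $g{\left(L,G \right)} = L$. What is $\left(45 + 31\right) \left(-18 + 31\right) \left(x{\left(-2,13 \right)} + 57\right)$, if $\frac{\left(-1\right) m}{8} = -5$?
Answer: $-1366404$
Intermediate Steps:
$m = 40$ ($m = \left(-8\right) \left(-5\right) = 40$)
$B{\left(h,u \right)} = \left(-1 + h\right) \left(-1 + u\right)$
$x{\left(o,I \right)} = 40 - 40 I - 40 o + 40 I o$ ($x{\left(o,I \right)} = \left(1 - o - I + o I\right) 40 = \left(1 - o - I + I o\right) 40 = \left(1 - I - o + I o\right) 40 = 40 - 40 I - 40 o + 40 I o$)
$\left(45 + 31\right) \left(-18 + 31\right) \left(x{\left(-2,13 \right)} + 57\right) = \left(45 + 31\right) \left(-18 + 31\right) \left(\left(40 - 520 - -80 + 40 \cdot 13 \left(-2\right)\right) + 57\right) = 76 \cdot 13 \left(\left(40 - 520 + 80 - 1040\right) + 57\right) = 988 \left(-1440 + 57\right) = 988 \left(-1383\right) = -1366404$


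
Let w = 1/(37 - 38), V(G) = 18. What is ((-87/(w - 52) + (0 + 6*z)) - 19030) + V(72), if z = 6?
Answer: -1005641/53 ≈ -18974.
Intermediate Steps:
w = -1 (w = 1/(-1) = -1)
((-87/(w - 52) + (0 + 6*z)) - 19030) + V(72) = ((-87/(-1 - 52) + (0 + 6*6)) - 19030) + 18 = ((-87/(-53) + (0 + 36)) - 19030) + 18 = ((-87*(-1/53) + 36) - 19030) + 18 = ((87/53 + 36) - 19030) + 18 = (1995/53 - 19030) + 18 = -1006595/53 + 18 = -1005641/53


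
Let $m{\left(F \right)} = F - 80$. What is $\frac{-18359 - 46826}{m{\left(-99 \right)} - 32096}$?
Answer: $\frac{13037}{6455} \approx 2.0197$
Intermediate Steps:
$m{\left(F \right)} = -80 + F$ ($m{\left(F \right)} = F - 80 = -80 + F$)
$\frac{-18359 - 46826}{m{\left(-99 \right)} - 32096} = \frac{-18359 - 46826}{\left(-80 - 99\right) - 32096} = - \frac{65185}{-179 - 32096} = - \frac{65185}{-32275} = \left(-65185\right) \left(- \frac{1}{32275}\right) = \frac{13037}{6455}$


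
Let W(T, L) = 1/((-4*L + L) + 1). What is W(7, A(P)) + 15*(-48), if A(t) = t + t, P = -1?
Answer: -5039/7 ≈ -719.86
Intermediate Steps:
A(t) = 2*t
W(T, L) = 1/(1 - 3*L) (W(T, L) = 1/(-3*L + 1) = 1/(1 - 3*L))
W(7, A(P)) + 15*(-48) = -1/(-1 + 3*(2*(-1))) + 15*(-48) = -1/(-1 + 3*(-2)) - 720 = -1/(-1 - 6) - 720 = -1/(-7) - 720 = -1*(-⅐) - 720 = ⅐ - 720 = -5039/7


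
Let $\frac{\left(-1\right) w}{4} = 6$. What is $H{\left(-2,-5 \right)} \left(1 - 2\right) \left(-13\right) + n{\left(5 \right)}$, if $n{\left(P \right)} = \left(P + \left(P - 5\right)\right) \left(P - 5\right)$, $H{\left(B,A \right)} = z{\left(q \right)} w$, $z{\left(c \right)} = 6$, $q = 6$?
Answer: $-1872$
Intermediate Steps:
$w = -24$ ($w = \left(-4\right) 6 = -24$)
$H{\left(B,A \right)} = -144$ ($H{\left(B,A \right)} = 6 \left(-24\right) = -144$)
$n{\left(P \right)} = \left(-5 + P\right) \left(-5 + 2 P\right)$ ($n{\left(P \right)} = \left(P + \left(-5 + P\right)\right) \left(-5 + P\right) = \left(-5 + 2 P\right) \left(-5 + P\right) = \left(-5 + P\right) \left(-5 + 2 P\right)$)
$H{\left(-2,-5 \right)} \left(1 - 2\right) \left(-13\right) + n{\left(5 \right)} = - 144 \left(1 - 2\right) \left(-13\right) + \left(25 - 75 + 2 \cdot 5^{2}\right) = \left(-144\right) \left(-1\right) \left(-13\right) + \left(25 - 75 + 2 \cdot 25\right) = 144 \left(-13\right) + \left(25 - 75 + 50\right) = -1872 + 0 = -1872$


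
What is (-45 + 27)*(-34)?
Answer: 612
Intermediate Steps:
(-45 + 27)*(-34) = -18*(-34) = 612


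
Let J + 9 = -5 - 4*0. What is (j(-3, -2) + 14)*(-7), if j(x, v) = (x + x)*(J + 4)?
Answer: -518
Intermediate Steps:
J = -14 (J = -9 + (-5 - 4*0) = -9 + (-5 + 0) = -9 - 5 = -14)
j(x, v) = -20*x (j(x, v) = (x + x)*(-14 + 4) = (2*x)*(-10) = -20*x)
(j(-3, -2) + 14)*(-7) = (-20*(-3) + 14)*(-7) = (60 + 14)*(-7) = 74*(-7) = -518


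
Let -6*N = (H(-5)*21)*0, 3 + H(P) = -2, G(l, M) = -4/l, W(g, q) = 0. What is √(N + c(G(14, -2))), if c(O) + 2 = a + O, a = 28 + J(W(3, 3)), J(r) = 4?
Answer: 4*√91/7 ≈ 5.4511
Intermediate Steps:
H(P) = -5 (H(P) = -3 - 2 = -5)
N = 0 (N = -(-5*21)*0/6 = -(-35)*0/2 = -⅙*0 = 0)
a = 32 (a = 28 + 4 = 32)
c(O) = 30 + O (c(O) = -2 + (32 + O) = 30 + O)
√(N + c(G(14, -2))) = √(0 + (30 - 4/14)) = √(0 + (30 - 4*1/14)) = √(0 + (30 - 2/7)) = √(0 + 208/7) = √(208/7) = 4*√91/7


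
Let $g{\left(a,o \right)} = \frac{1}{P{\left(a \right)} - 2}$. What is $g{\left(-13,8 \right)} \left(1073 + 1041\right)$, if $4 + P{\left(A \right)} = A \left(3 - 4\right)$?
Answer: $302$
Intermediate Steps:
$P{\left(A \right)} = -4 - A$ ($P{\left(A \right)} = -4 + A \left(3 - 4\right) = -4 + A \left(-1\right) = -4 - A$)
$g{\left(a,o \right)} = \frac{1}{-6 - a}$ ($g{\left(a,o \right)} = \frac{1}{\left(-4 - a\right) - 2} = \frac{1}{-6 - a}$)
$g{\left(-13,8 \right)} \left(1073 + 1041\right) = - \frac{1}{6 - 13} \left(1073 + 1041\right) = - \frac{1}{-7} \cdot 2114 = \left(-1\right) \left(- \frac{1}{7}\right) 2114 = \frac{1}{7} \cdot 2114 = 302$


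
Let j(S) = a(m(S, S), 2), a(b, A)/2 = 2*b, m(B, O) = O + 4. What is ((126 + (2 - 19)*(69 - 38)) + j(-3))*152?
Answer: -60344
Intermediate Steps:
m(B, O) = 4 + O
a(b, A) = 4*b (a(b, A) = 2*(2*b) = 4*b)
j(S) = 16 + 4*S (j(S) = 4*(4 + S) = 16 + 4*S)
((126 + (2 - 19)*(69 - 38)) + j(-3))*152 = ((126 + (2 - 19)*(69 - 38)) + (16 + 4*(-3)))*152 = ((126 - 17*31) + (16 - 12))*152 = ((126 - 527) + 4)*152 = (-401 + 4)*152 = -397*152 = -60344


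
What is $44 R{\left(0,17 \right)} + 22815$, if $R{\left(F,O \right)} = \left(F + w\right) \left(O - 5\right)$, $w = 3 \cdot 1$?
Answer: $24399$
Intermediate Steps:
$w = 3$
$R{\left(F,O \right)} = \left(-5 + O\right) \left(3 + F\right)$ ($R{\left(F,O \right)} = \left(F + 3\right) \left(O - 5\right) = \left(3 + F\right) \left(-5 + O\right) = \left(-5 + O\right) \left(3 + F\right)$)
$44 R{\left(0,17 \right)} + 22815 = 44 \left(-15 - 0 + 3 \cdot 17 + 0 \cdot 17\right) + 22815 = 44 \left(-15 + 0 + 51 + 0\right) + 22815 = 44 \cdot 36 + 22815 = 1584 + 22815 = 24399$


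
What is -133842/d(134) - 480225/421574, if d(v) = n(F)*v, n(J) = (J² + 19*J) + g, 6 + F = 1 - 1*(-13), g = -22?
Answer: -8613529551/1369904713 ≈ -6.2877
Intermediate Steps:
F = 8 (F = -6 + (1 - 1*(-13)) = -6 + (1 + 13) = -6 + 14 = 8)
n(J) = -22 + J² + 19*J (n(J) = (J² + 19*J) - 22 = -22 + J² + 19*J)
d(v) = 194*v (d(v) = (-22 + 8² + 19*8)*v = (-22 + 64 + 152)*v = 194*v)
-133842/d(134) - 480225/421574 = -133842/(194*134) - 480225/421574 = -133842/25996 - 480225*1/421574 = -133842*1/25996 - 480225/421574 = -66921/12998 - 480225/421574 = -8613529551/1369904713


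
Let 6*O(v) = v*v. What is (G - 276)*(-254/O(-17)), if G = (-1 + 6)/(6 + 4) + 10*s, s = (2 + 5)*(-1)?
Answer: 526542/289 ≈ 1821.9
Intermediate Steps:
O(v) = v²/6 (O(v) = (v*v)/6 = v²/6)
s = -7 (s = 7*(-1) = -7)
G = -139/2 (G = (-1 + 6)/(6 + 4) + 10*(-7) = 5/10 - 70 = 5*(⅒) - 70 = ½ - 70 = -139/2 ≈ -69.500)
(G - 276)*(-254/O(-17)) = (-139/2 - 276)*(-254/((⅙)*(-17)²)) = -(-87757)/((⅙)*289) = -(-87757)/289/6 = -(-87757)*6/289 = -691/2*(-1524/289) = 526542/289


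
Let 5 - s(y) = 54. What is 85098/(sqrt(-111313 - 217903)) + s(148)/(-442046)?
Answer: 49/442046 - 42549*I*sqrt(1286)/10288 ≈ 0.00011085 - 148.31*I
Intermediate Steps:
s(y) = -49 (s(y) = 5 - 1*54 = 5 - 54 = -49)
85098/(sqrt(-111313 - 217903)) + s(148)/(-442046) = 85098/(sqrt(-111313 - 217903)) - 49/(-442046) = 85098/(sqrt(-329216)) - 49*(-1/442046) = 85098/((16*I*sqrt(1286))) + 49/442046 = 85098*(-I*sqrt(1286)/20576) + 49/442046 = -42549*I*sqrt(1286)/10288 + 49/442046 = 49/442046 - 42549*I*sqrt(1286)/10288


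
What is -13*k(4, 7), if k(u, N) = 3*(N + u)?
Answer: -429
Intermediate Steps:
k(u, N) = 3*N + 3*u
-13*k(4, 7) = -13*(3*7 + 3*4) = -13*(21 + 12) = -13*33 = -429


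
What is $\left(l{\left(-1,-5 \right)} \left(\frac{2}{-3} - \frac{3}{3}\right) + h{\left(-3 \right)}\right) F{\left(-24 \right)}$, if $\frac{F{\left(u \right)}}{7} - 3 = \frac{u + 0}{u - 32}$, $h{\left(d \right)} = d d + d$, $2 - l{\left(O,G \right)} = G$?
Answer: $-136$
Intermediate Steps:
$l{\left(O,G \right)} = 2 - G$
$h{\left(d \right)} = d + d^{2}$ ($h{\left(d \right)} = d^{2} + d = d + d^{2}$)
$F{\left(u \right)} = 21 + \frac{7 u}{-32 + u}$ ($F{\left(u \right)} = 21 + 7 \frac{u + 0}{u - 32} = 21 + 7 \frac{u}{-32 + u} = 21 + \frac{7 u}{-32 + u}$)
$\left(l{\left(-1,-5 \right)} \left(\frac{2}{-3} - \frac{3}{3}\right) + h{\left(-3 \right)}\right) F{\left(-24 \right)} = \left(\left(2 - -5\right) \left(\frac{2}{-3} - \frac{3}{3}\right) - 3 \left(1 - 3\right)\right) \frac{28 \left(-24 - 24\right)}{-32 - 24} = \left(\left(2 + 5\right) \left(2 \left(- \frac{1}{3}\right) - 1\right) - -6\right) 28 \frac{1}{-56} \left(-48\right) = \left(7 \left(- \frac{2}{3} - 1\right) + 6\right) 28 \left(- \frac{1}{56}\right) \left(-48\right) = \left(7 \left(- \frac{5}{3}\right) + 6\right) 24 = \left(- \frac{35}{3} + 6\right) 24 = \left(- \frac{17}{3}\right) 24 = -136$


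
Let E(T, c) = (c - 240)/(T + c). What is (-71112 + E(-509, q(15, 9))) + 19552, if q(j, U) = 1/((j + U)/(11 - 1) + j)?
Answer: -2282952805/44278 ≈ -51560.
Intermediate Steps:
q(j, U) = 1/(U/10 + 11*j/10) (q(j, U) = 1/((U + j)/10 + j) = 1/((U + j)*(⅒) + j) = 1/((U/10 + j/10) + j) = 1/(U/10 + 11*j/10))
E(T, c) = (-240 + c)/(T + c)
(-71112 + E(-509, q(15, 9))) + 19552 = (-71112 + (-240 + 10/(9 + 11*15))/(-509 + 10/(9 + 11*15))) + 19552 = (-71112 + (-240 + 10/(9 + 165))/(-509 + 10/(9 + 165))) + 19552 = (-71112 + (-240 + 10/174)/(-509 + 10/174)) + 19552 = (-71112 + (-240 + 10*(1/174))/(-509 + 10*(1/174))) + 19552 = (-71112 + (-240 + 5/87)/(-509 + 5/87)) + 19552 = (-71112 - 20875/87/(-44278/87)) + 19552 = (-71112 - 87/44278*(-20875/87)) + 19552 = (-71112 + 20875/44278) + 19552 = -3148676261/44278 + 19552 = -2282952805/44278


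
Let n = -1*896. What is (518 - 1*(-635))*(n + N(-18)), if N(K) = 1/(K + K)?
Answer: -37192321/36 ≈ -1.0331e+6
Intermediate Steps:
n = -896
N(K) = 1/(2*K)
(518 - 1*(-635))*(n + N(-18)) = (518 - 1*(-635))*(-896 + (½)/(-18)) = (518 + 635)*(-896 + (½)*(-1/18)) = 1153*(-896 - 1/36) = 1153*(-32257/36) = -37192321/36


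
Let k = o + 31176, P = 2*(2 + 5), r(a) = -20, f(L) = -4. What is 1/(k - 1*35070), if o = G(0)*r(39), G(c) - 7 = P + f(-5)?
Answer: -1/4234 ≈ -0.00023618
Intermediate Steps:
P = 14 (P = 2*7 = 14)
G(c) = 17 (G(c) = 7 + (14 - 4) = 7 + 10 = 17)
o = -340 (o = 17*(-20) = -340)
k = 30836 (k = -340 + 31176 = 30836)
1/(k - 1*35070) = 1/(30836 - 1*35070) = 1/(30836 - 35070) = 1/(-4234) = -1/4234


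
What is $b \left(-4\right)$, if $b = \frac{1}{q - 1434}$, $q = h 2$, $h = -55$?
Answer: $\frac{1}{386} \approx 0.0025907$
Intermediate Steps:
$q = -110$ ($q = \left(-55\right) 2 = -110$)
$b = - \frac{1}{1544}$ ($b = \frac{1}{-110 - 1434} = \frac{1}{-1544} = - \frac{1}{1544} \approx -0.00064767$)
$b \left(-4\right) = \left(- \frac{1}{1544}\right) \left(-4\right) = \frac{1}{386}$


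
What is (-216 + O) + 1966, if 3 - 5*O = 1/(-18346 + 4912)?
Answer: 117587803/67170 ≈ 1750.6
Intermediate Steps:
O = 40303/67170 (O = ⅗ - 1/(5*(-18346 + 4912)) = ⅗ - ⅕/(-13434) = ⅗ - ⅕*(-1/13434) = ⅗ + 1/67170 = 40303/67170 ≈ 0.60001)
(-216 + O) + 1966 = (-216 + 40303/67170) + 1966 = -14468417/67170 + 1966 = 117587803/67170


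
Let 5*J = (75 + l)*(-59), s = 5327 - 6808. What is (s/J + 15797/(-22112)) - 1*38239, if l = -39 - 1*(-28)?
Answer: -99770557815/2609216 ≈ -38238.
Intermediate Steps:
l = -11 (l = -39 + 28 = -11)
s = -1481
J = -3776/5 (J = ((75 - 11)*(-59))/5 = (64*(-59))/5 = (⅕)*(-3776) = -3776/5 ≈ -755.20)
(s/J + 15797/(-22112)) - 1*38239 = (-1481/(-3776/5) + 15797/(-22112)) - 1*38239 = (-1481*(-5/3776) + 15797*(-1/22112)) - 38239 = (7405/3776 - 15797/22112) - 38239 = 3252809/2609216 - 38239 = -99770557815/2609216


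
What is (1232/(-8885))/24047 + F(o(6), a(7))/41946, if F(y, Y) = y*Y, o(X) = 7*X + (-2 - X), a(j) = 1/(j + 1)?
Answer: 3425469227/35848325919480 ≈ 9.5555e-5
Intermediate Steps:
a(j) = 1/(1 + j)
o(X) = -2 + 6*X
F(y, Y) = Y*y
(1232/(-8885))/24047 + F(o(6), a(7))/41946 = (1232/(-8885))/24047 + ((-2 + 6*6)/(1 + 7))/41946 = (1232*(-1/8885))*(1/24047) + ((-2 + 36)/8)*(1/41946) = -1232/8885*1/24047 + ((⅛)*34)*(1/41946) = -1232/213657595 + (17/4)*(1/41946) = -1232/213657595 + 17/167784 = 3425469227/35848325919480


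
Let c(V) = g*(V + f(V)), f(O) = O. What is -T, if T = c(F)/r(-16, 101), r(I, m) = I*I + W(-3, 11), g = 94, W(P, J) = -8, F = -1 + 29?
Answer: -658/31 ≈ -21.226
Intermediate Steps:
F = 28
r(I, m) = -8 + I**2 (r(I, m) = I*I - 8 = I**2 - 8 = -8 + I**2)
c(V) = 188*V (c(V) = 94*(V + V) = 94*(2*V) = 188*V)
T = 658/31 (T = (188*28)/(-8 + (-16)**2) = 5264/(-8 + 256) = 5264/248 = 5264*(1/248) = 658/31 ≈ 21.226)
-T = -1*658/31 = -658/31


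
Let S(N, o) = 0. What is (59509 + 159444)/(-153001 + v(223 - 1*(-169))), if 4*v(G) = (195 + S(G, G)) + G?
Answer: -875812/611417 ≈ -1.4324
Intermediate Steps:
v(G) = 195/4 + G/4 (v(G) = ((195 + 0) + G)/4 = (195 + G)/4 = 195/4 + G/4)
(59509 + 159444)/(-153001 + v(223 - 1*(-169))) = (59509 + 159444)/(-153001 + (195/4 + (223 - 1*(-169))/4)) = 218953/(-153001 + (195/4 + (223 + 169)/4)) = 218953/(-153001 + (195/4 + (1/4)*392)) = 218953/(-153001 + (195/4 + 98)) = 218953/(-153001 + 587/4) = 218953/(-611417/4) = 218953*(-4/611417) = -875812/611417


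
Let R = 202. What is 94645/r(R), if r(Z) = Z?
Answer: 94645/202 ≈ 468.54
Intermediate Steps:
94645/r(R) = 94645/202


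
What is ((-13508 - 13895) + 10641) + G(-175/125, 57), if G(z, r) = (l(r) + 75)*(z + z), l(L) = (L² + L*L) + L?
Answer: -35326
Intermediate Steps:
l(L) = L + 2*L² (l(L) = (L² + L²) + L = 2*L² + L = L + 2*L²)
G(z, r) = 2*z*(75 + r*(1 + 2*r)) (G(z, r) = (r*(1 + 2*r) + 75)*(z + z) = (75 + r*(1 + 2*r))*(2*z) = 2*z*(75 + r*(1 + 2*r)))
((-13508 - 13895) + 10641) + G(-175/125, 57) = ((-13508 - 13895) + 10641) + 2*(-175/125)*(75 + 57*(1 + 2*57)) = (-27403 + 10641) + 2*(-175*1/125)*(75 + 57*(1 + 114)) = -16762 + 2*(-7/5)*(75 + 57*115) = -16762 + 2*(-7/5)*(75 + 6555) = -16762 + 2*(-7/5)*6630 = -16762 - 18564 = -35326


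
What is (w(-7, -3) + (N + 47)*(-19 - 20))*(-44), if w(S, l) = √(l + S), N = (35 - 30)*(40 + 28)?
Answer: 664092 - 44*I*√10 ≈ 6.6409e+5 - 139.14*I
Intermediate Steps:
N = 340 (N = 5*68 = 340)
w(S, l) = √(S + l)
(w(-7, -3) + (N + 47)*(-19 - 20))*(-44) = (√(-7 - 3) + (340 + 47)*(-19 - 20))*(-44) = (√(-10) + 387*(-39))*(-44) = (I*√10 - 15093)*(-44) = (-15093 + I*√10)*(-44) = 664092 - 44*I*√10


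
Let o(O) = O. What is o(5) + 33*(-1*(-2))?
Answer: 71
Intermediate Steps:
o(5) + 33*(-1*(-2)) = 5 + 33*(-1*(-2)) = 5 + 33*2 = 5 + 66 = 71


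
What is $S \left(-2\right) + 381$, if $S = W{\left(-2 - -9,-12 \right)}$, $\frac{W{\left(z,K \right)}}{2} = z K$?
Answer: $717$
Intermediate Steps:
$W{\left(z,K \right)} = 2 K z$ ($W{\left(z,K \right)} = 2 z K = 2 K z$)
$S = -168$ ($S = 2 \left(-12\right) \left(-2 - -9\right) = 2 \left(-12\right) \left(-2 + 9\right) = 2 \left(-12\right) 7 = -168$)
$S \left(-2\right) + 381 = \left(-168\right) \left(-2\right) + 381 = 336 + 381 = 717$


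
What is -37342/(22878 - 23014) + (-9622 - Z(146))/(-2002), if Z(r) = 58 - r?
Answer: 2716261/9724 ≈ 279.34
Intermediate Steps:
-37342/(22878 - 23014) + (-9622 - Z(146))/(-2002) = -37342/(22878 - 23014) + (-9622 - (58 - 1*146))/(-2002) = -37342/(-136) + (-9622 - (58 - 146))*(-1/2002) = -37342*(-1/136) + (-9622 - 1*(-88))*(-1/2002) = 18671/68 + (-9622 + 88)*(-1/2002) = 18671/68 - 9534*(-1/2002) = 18671/68 + 681/143 = 2716261/9724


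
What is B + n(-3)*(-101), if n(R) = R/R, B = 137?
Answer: 36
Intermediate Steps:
n(R) = 1
B + n(-3)*(-101) = 137 + 1*(-101) = 137 - 101 = 36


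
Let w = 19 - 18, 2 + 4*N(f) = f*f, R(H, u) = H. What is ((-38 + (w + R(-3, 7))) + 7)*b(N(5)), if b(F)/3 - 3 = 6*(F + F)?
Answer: -7128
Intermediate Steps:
N(f) = -1/2 + f**2/4 (N(f) = -1/2 + (f*f)/4 = -1/2 + f**2/4)
w = 1
b(F) = 9 + 36*F (b(F) = 9 + 3*(6*(F + F)) = 9 + 3*(6*(2*F)) = 9 + 3*(12*F) = 9 + 36*F)
((-38 + (w + R(-3, 7))) + 7)*b(N(5)) = ((-38 + (1 - 3)) + 7)*(9 + 36*(-1/2 + (1/4)*5**2)) = ((-38 - 2) + 7)*(9 + 36*(-1/2 + (1/4)*25)) = (-40 + 7)*(9 + 36*(-1/2 + 25/4)) = -33*(9 + 36*(23/4)) = -33*(9 + 207) = -33*216 = -7128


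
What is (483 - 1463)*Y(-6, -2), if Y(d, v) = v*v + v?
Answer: -1960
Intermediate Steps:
Y(d, v) = v + v² (Y(d, v) = v² + v = v + v²)
(483 - 1463)*Y(-6, -2) = (483 - 1463)*(-2*(1 - 2)) = -(-1960)*(-1) = -980*2 = -1960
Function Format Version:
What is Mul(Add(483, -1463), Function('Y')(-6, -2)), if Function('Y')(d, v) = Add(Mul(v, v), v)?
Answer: -1960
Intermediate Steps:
Function('Y')(d, v) = Add(v, Pow(v, 2)) (Function('Y')(d, v) = Add(Pow(v, 2), v) = Add(v, Pow(v, 2)))
Mul(Add(483, -1463), Function('Y')(-6, -2)) = Mul(Add(483, -1463), Mul(-2, Add(1, -2))) = Mul(-980, Mul(-2, -1)) = Mul(-980, 2) = -1960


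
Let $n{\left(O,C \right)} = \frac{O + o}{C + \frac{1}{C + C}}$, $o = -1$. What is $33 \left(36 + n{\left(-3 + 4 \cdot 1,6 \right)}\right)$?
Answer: $1188$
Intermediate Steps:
$n{\left(O,C \right)} = \frac{-1 + O}{C + \frac{1}{2 C}}$ ($n{\left(O,C \right)} = \frac{O - 1}{C + \frac{1}{C + C}} = \frac{-1 + O}{C + \frac{1}{2 C}}$)
$33 \left(36 + n{\left(-3 + 4 \cdot 1,6 \right)}\right) = 33 \left(36 + 2 \cdot 6 \frac{1}{1 + 2 \cdot 6^{2}} \left(-1 + \left(-3 + 4 \cdot 1\right)\right)\right) = 33 \left(36 + 2 \cdot 6 \frac{1}{1 + 2 \cdot 36} \left(-1 + \left(-3 + 4\right)\right)\right) = 33 \left(36 + 2 \cdot 6 \frac{1}{1 + 72} \left(-1 + 1\right)\right) = 33 \left(36 + 2 \cdot 6 \cdot \frac{1}{73} \cdot 0\right) = 33 \left(36 + 0\right) = 33 \cdot 36 = 1188$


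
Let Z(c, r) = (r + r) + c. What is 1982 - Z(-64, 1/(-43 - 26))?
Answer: 141176/69 ≈ 2046.0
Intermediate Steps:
Z(c, r) = c + 2*r (Z(c, r) = 2*r + c = c + 2*r)
1982 - Z(-64, 1/(-43 - 26)) = 1982 - (-64 + 2/(-43 - 26)) = 1982 - (-64 + 2/(-69)) = 1982 - (-64 + 2*(-1/69)) = 1982 - (-64 - 2/69) = 1982 - 1*(-4418/69) = 1982 + 4418/69 = 141176/69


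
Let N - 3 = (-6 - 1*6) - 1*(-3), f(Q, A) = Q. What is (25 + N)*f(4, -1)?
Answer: 76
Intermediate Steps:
N = -6 (N = 3 + ((-6 - 1*6) - 1*(-3)) = 3 + ((-6 - 6) + 3) = 3 + (-12 + 3) = 3 - 9 = -6)
(25 + N)*f(4, -1) = (25 - 6)*4 = 19*4 = 76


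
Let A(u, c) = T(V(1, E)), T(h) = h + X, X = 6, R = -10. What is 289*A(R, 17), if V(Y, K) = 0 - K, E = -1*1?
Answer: 2023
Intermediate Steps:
E = -1
V(Y, K) = -K
T(h) = 6 + h (T(h) = h + 6 = 6 + h)
A(u, c) = 7 (A(u, c) = 6 - 1*(-1) = 6 + 1 = 7)
289*A(R, 17) = 289*7 = 2023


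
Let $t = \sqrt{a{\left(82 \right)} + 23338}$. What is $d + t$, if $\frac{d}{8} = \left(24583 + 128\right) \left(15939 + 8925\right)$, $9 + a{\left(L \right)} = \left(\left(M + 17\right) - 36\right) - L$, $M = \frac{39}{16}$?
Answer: $4915314432 + \frac{\sqrt{371687}}{4} \approx 4.9153 \cdot 10^{9}$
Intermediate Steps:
$M = \frac{39}{16}$ ($M = 39 \cdot \frac{1}{16} = \frac{39}{16} \approx 2.4375$)
$a{\left(L \right)} = - \frac{409}{16} - L$ ($a{\left(L \right)} = -9 - \left(\frac{265}{16} + L\right) = - \frac{409}{16} - L$)
$d = 4915314432$ ($d = 8 \left(24583 + 128\right) \left(15939 + 8925\right) = 8 \cdot 24711 \cdot 24864 = 8 \cdot 614414304 = 4915314432$)
$t = \frac{\sqrt{371687}}{4}$ ($t = \sqrt{\left(- \frac{409}{16} - 82\right) + 23338} = \sqrt{- \frac{1721}{16} + 23338} = \sqrt{\frac{371687}{16}} = \frac{\sqrt{371687}}{4} \approx 152.42$)
$d + t = 4915314432 + \frac{\sqrt{371687}}{4}$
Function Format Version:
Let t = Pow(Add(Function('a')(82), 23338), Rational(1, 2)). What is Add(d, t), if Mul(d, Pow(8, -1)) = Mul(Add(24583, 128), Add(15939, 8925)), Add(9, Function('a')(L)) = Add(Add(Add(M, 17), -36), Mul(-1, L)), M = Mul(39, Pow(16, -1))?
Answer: Add(4915314432, Mul(Rational(1, 4), Pow(371687, Rational(1, 2)))) ≈ 4.9153e+9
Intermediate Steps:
M = Rational(39, 16) (M = Mul(39, Rational(1, 16)) = Rational(39, 16) ≈ 2.4375)
Function('a')(L) = Add(Rational(-409, 16), Mul(-1, L)) (Function('a')(L) = Add(-9, Add(Add(Add(Rational(39, 16), 17), -36), Mul(-1, L))) = Add(-9, Add(Add(Rational(311, 16), -36), Mul(-1, L))) = Add(-9, Add(Rational(-265, 16), Mul(-1, L))) = Add(Rational(-409, 16), Mul(-1, L)))
d = 4915314432 (d = Mul(8, Mul(Add(24583, 128), Add(15939, 8925))) = Mul(8, Mul(24711, 24864)) = Mul(8, 614414304) = 4915314432)
t = Mul(Rational(1, 4), Pow(371687, Rational(1, 2))) (t = Pow(Add(Add(Rational(-409, 16), Mul(-1, 82)), 23338), Rational(1, 2)) = Pow(Add(Add(Rational(-409, 16), -82), 23338), Rational(1, 2)) = Pow(Add(Rational(-1721, 16), 23338), Rational(1, 2)) = Pow(Rational(371687, 16), Rational(1, 2)) = Mul(Rational(1, 4), Pow(371687, Rational(1, 2))) ≈ 152.42)
Add(d, t) = Add(4915314432, Mul(Rational(1, 4), Pow(371687, Rational(1, 2))))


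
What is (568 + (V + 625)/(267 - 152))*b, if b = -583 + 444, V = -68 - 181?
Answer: -9131744/115 ≈ -79407.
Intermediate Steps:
V = -249
b = -139
(568 + (V + 625)/(267 - 152))*b = (568 + (-249 + 625)/(267 - 152))*(-139) = (568 + 376/115)*(-139) = (65696/115)*(-139) = -9131744/115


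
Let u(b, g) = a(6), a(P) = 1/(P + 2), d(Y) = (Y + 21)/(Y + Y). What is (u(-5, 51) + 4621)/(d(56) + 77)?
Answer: 73938/1243 ≈ 59.484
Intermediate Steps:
d(Y) = (21 + Y)/(2*Y) (d(Y) = (21 + Y)/((2*Y)) = (21 + Y)*(1/(2*Y)) = (21 + Y)/(2*Y))
a(P) = 1/(2 + P)
u(b, g) = ⅛ (u(b, g) = 1/(2 + 6) = 1/8 = ⅛)
(u(-5, 51) + 4621)/(d(56) + 77) = (⅛ + 4621)/((½)*(21 + 56)/56 + 77) = 36969/(8*((½)*(1/56)*77 + 77)) = 36969/(8*(11/16 + 77)) = 36969/(8*(1243/16)) = (36969/8)*(16/1243) = 73938/1243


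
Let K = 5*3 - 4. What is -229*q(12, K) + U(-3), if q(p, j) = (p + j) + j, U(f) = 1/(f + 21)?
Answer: -140147/18 ≈ -7785.9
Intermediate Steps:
U(f) = 1/(21 + f)
K = 11 (K = 15 - 4 = 11)
q(p, j) = p + 2*j (q(p, j) = (j + p) + j = p + 2*j)
-229*q(12, K) + U(-3) = -229*(12 + 2*11) + 1/(21 - 3) = -229*(12 + 22) + 1/18 = -229*34 + 1/18 = -7786 + 1/18 = -140147/18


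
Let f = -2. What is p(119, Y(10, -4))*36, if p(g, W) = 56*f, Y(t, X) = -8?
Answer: -4032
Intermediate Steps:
p(g, W) = -112 (p(g, W) = 56*(-2) = -112)
p(119, Y(10, -4))*36 = -112*36 = -4032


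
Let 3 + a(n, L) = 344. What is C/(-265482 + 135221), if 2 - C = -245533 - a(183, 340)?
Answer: -245876/130261 ≈ -1.8876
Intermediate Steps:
a(n, L) = 341 (a(n, L) = -3 + 344 = 341)
C = 245876 (C = 2 - (-245533 - 1*341) = 2 - (-245533 - 341) = 2 - 1*(-245874) = 2 + 245874 = 245876)
C/(-265482 + 135221) = 245876/(-265482 + 135221) = 245876/(-130261) = 245876*(-1/130261) = -245876/130261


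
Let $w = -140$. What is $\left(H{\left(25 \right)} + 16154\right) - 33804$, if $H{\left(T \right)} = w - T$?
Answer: $-17815$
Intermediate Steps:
$H{\left(T \right)} = -140 - T$
$\left(H{\left(25 \right)} + 16154\right) - 33804 = \left(\left(-140 - 25\right) + 16154\right) - 33804 = \left(-165 + 16154\right) - 33804 = 15989 - 33804 = -17815$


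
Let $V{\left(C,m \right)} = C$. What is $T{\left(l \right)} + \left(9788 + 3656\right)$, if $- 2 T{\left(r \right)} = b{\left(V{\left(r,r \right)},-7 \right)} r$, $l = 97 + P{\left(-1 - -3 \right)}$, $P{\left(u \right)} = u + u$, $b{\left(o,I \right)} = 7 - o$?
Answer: $18191$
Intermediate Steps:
$P{\left(u \right)} = 2 u$
$l = 101$ ($l = 97 + 2 \left(-1 - -3\right) = 97 + 2 \left(-1 + 3\right) = 97 + 2 \cdot 2 = 97 + 4 = 101$)
$T{\left(r \right)} = - \frac{r \left(7 - r\right)}{2}$ ($T{\left(r \right)} = - \frac{\left(7 - r\right) r}{2} = - \frac{r \left(7 - r\right)}{2}$)
$T{\left(l \right)} + \left(9788 + 3656\right) = \frac{1}{2} \cdot 101 \left(-7 + 101\right) + \left(9788 + 3656\right) = \frac{1}{2} \cdot 101 \cdot 94 + 13444 = 4747 + 13444 = 18191$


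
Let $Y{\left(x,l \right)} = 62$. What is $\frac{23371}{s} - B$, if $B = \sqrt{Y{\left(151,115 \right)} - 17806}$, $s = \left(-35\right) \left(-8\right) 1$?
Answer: $\frac{23371}{280} - 4 i \sqrt{1109} \approx 83.468 - 133.21 i$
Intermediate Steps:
$s = 280$ ($s = 280 \cdot 1 = 280$)
$B = 4 i \sqrt{1109}$ ($B = \sqrt{62 - 17806} = \sqrt{-17744} = 4 i \sqrt{1109} \approx 133.21 i$)
$\frac{23371}{s} - B = \frac{23371}{280} - 4 i \sqrt{1109}$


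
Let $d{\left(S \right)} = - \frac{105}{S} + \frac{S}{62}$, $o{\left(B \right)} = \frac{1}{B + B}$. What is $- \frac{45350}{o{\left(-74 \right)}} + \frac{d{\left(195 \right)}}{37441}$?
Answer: $\frac{202544982064901}{30177446} \approx 6.7118 \cdot 10^{6}$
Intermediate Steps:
$o{\left(B \right)} = \frac{1}{2 B}$
$d{\left(S \right)} = - \frac{105}{S} + \frac{S}{62}$ ($d{\left(S \right)} = - \frac{105}{S} + S \frac{1}{62} = - \frac{105}{S} + \frac{S}{62}$)
$- \frac{45350}{o{\left(-74 \right)}} + \frac{d{\left(195 \right)}}{37441} = - \frac{45350}{\frac{1}{2} \frac{1}{-74}} + \frac{- \frac{105}{195} + \frac{1}{62} \cdot 195}{37441} = - \frac{45350}{\frac{1}{2} \left(- \frac{1}{74}\right)} + \left(\left(-105\right) \frac{1}{195} + \frac{195}{62}\right) \frac{1}{37441} = - \frac{45350}{- \frac{1}{148}} + \left(- \frac{7}{13} + \frac{195}{62}\right) \frac{1}{37441} = \left(-45350\right) \left(-148\right) + \frac{2101}{806} \cdot \frac{1}{37441} = 6711800 + \frac{2101}{30177446} = \frac{202544982064901}{30177446}$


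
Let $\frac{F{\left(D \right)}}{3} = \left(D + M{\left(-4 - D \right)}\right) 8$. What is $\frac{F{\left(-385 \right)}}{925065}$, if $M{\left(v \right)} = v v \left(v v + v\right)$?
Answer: $\frac{169016175016}{308355} \approx 5.4812 \cdot 10^{5}$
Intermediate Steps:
$M{\left(v \right)} = v^{2} \left(v + v^{2}\right)$ ($M{\left(v \right)} = v^{2} \left(v^{2} + v\right) = v^{2} \left(v + v^{2}\right)$)
$F{\left(D \right)} = 24 D + 24 \left(-4 - D\right)^{3} \left(-3 - D\right)$ ($F{\left(D \right)} = 3 \left(D + \left(-4 - D\right)^{3} \left(1 - \left(4 + D\right)\right)\right) 8 = 3 \left(D + \left(-4 - D\right)^{3} \left(-3 - D\right)\right) 8 = 3 \left(8 D + 8 \left(-4 - D\right)^{3} \left(-3 - D\right)\right) = 24 D + 24 \left(-4 - D\right)^{3} \left(-3 - D\right)$)
$\frac{F{\left(-385 \right)}}{925065} = \frac{24 \left(-385\right) + 24 \left(4 - 385\right)^{3} \left(3 - 385\right)}{925065} = \left(-9240 + 24 \left(-381\right)^{3} \left(-382\right)\right) \frac{1}{925065} = \left(-9240 + 24 \left(-55306341\right) \left(-382\right)\right) \frac{1}{925065} = \left(-9240 + 507048534288\right) \frac{1}{925065} = 507048525048 \cdot \frac{1}{925065} = \frac{169016175016}{308355}$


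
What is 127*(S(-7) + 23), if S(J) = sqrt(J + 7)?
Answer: 2921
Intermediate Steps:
S(J) = sqrt(7 + J)
127*(S(-7) + 23) = 127*(sqrt(7 - 7) + 23) = 127*(sqrt(0) + 23) = 127*(0 + 23) = 127*23 = 2921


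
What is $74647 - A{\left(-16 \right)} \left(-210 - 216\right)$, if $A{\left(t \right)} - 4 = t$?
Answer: $69535$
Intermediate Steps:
$A{\left(t \right)} = 4 + t$
$74647 - A{\left(-16 \right)} \left(-210 - 216\right) = 74647 - \left(4 - 16\right) \left(-210 - 216\right) = 74647 - \left(-12\right) \left(-426\right) = 74647 - 5112 = 69535$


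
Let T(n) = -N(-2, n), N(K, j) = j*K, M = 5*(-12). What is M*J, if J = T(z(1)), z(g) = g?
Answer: -120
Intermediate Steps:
M = -60
N(K, j) = K*j
T(n) = 2*n (T(n) = -(-2)*n = 2*n)
J = 2 (J = 2*1 = 2)
M*J = -60*2 = -120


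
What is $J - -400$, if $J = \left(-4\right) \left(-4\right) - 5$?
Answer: $411$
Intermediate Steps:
$J = 11$ ($J = 16 - 5 = 11$)
$J - -400 = 11 - -400 = 11 + 400 = 411$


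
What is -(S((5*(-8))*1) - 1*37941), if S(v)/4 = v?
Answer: 38101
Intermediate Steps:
S(v) = 4*v
-(S((5*(-8))*1) - 1*37941) = -(4*((5*(-8))*1) - 1*37941) = -(4*(-40*1) - 37941) = -(4*(-40) - 37941) = -(-160 - 37941) = -1*(-38101) = 38101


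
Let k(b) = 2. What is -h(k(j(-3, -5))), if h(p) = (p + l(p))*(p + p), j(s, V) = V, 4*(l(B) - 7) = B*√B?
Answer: -36 - 2*√2 ≈ -38.828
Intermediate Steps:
l(B) = 7 + B^(3/2)/4 (l(B) = 7 + (B*√B)/4 = 7 + B^(3/2)/4)
h(p) = 2*p*(7 + p + p^(3/2)/4) (h(p) = (p + (7 + p^(3/2)/4))*(p + p) = (7 + p + p^(3/2)/4)*(2*p) = 2*p*(7 + p + p^(3/2)/4))
-h(k(j(-3, -5))) = -2*(28 + 2^(3/2) + 4*2)/2 = -2*(28 + 2*√2 + 8)/2 = -2*(36 + 2*√2)/2 = -(36 + 2*√2) = -36 - 2*√2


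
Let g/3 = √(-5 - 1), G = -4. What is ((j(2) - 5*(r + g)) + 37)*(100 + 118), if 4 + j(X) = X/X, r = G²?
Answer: -10028 - 3270*I*√6 ≈ -10028.0 - 8009.8*I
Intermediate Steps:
r = 16 (r = (-4)² = 16)
g = 3*I*√6 (g = 3*√(-5 - 1) = 3*√(-6) = 3*(I*√6) = 3*I*√6 ≈ 7.3485*I)
j(X) = -3 (j(X) = -4 + X/X = -4 + 1 = -3)
((j(2) - 5*(r + g)) + 37)*(100 + 118) = ((-3 - 5*(16 + 3*I*√6)) + 37)*(100 + 118) = ((-3 + (-80 - 15*I*√6)) + 37)*218 = ((-83 - 15*I*√6) + 37)*218 = (-46 - 15*I*√6)*218 = -10028 - 3270*I*√6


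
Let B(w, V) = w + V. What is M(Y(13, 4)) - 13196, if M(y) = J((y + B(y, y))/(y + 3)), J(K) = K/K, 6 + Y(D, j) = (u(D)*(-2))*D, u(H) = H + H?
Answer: -13195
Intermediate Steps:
B(w, V) = V + w
u(H) = 2*H
Y(D, j) = -6 - 4*D² (Y(D, j) = -6 + ((2*D)*(-2))*D = -6 + (-4*D)*D = -6 - 4*D²)
J(K) = 1
M(y) = 1
M(Y(13, 4)) - 13196 = 1 - 13196 = -13195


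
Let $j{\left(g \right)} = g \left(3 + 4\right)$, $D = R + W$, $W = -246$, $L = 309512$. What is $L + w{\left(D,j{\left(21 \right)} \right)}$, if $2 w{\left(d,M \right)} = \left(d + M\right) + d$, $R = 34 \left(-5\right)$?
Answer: $\frac{618339}{2} \approx 3.0917 \cdot 10^{5}$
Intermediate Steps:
$R = -170$
$D = -416$ ($D = -170 - 246 = -416$)
$j{\left(g \right)} = 7 g$ ($j{\left(g \right)} = g 7 = 7 g$)
$w{\left(d,M \right)} = d + \frac{M}{2}$ ($w{\left(d,M \right)} = \frac{\left(d + M\right) + d}{2} = \frac{\left(M + d\right) + d}{2} = \frac{M + 2 d}{2} = d + \frac{M}{2}$)
$L + w{\left(D,j{\left(21 \right)} \right)} = 309512 - \left(416 - \frac{7 \cdot 21}{2}\right) = 309512 + \left(-416 + \frac{1}{2} \cdot 147\right) = 309512 + \left(-416 + \frac{147}{2}\right) = 309512 - \frac{685}{2} = \frac{618339}{2}$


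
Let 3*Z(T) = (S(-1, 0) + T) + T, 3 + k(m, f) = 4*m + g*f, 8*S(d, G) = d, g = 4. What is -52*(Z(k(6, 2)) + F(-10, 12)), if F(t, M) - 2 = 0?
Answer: -6643/6 ≈ -1107.2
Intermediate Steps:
S(d, G) = d/8
k(m, f) = -3 + 4*f + 4*m (k(m, f) = -3 + (4*m + 4*f) = -3 + (4*f + 4*m) = -3 + 4*f + 4*m)
F(t, M) = 2 (F(t, M) = 2 + 0 = 2)
Z(T) = -1/24 + 2*T/3 (Z(T) = (((⅛)*(-1) + T) + T)/3 = ((-⅛ + T) + T)/3 = (-⅛ + 2*T)/3 = -1/24 + 2*T/3)
-52*(Z(k(6, 2)) + F(-10, 12)) = -52*((-1/24 + 2*(-3 + 4*2 + 4*6)/3) + 2) = -52*((-1/24 + 2*(-3 + 8 + 24)/3) + 2) = -52*((-1/24 + (⅔)*29) + 2) = -52*((-1/24 + 58/3) + 2) = -52*(463/24 + 2) = -52*511/24 = -6643/6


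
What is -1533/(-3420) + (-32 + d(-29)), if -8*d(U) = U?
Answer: -63673/2280 ≈ -27.927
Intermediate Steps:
d(U) = -U/8
-1533/(-3420) + (-32 + d(-29)) = -1533/(-3420) + (-32 - 1/8*(-29)) = -1533*(-1/3420) + (-32 + 29/8) = 511/1140 - 227/8 = -63673/2280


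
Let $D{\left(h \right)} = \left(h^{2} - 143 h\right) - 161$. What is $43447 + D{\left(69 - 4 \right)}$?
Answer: $38216$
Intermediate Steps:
$D{\left(h \right)} = -161 + h^{2} - 143 h$
$43447 + D{\left(69 - 4 \right)} = 43447 - \left(161 - \left(69 - 4\right)^{2} + 143 \left(69 - 4\right)\right) = 43447 - \left(9456 - 4225\right) = 43447 - 5231 = 38216$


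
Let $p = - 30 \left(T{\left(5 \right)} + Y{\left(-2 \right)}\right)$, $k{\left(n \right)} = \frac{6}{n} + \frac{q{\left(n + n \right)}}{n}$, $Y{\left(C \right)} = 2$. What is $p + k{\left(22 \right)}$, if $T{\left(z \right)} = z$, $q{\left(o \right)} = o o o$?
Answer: $\frac{40285}{11} \approx 3662.3$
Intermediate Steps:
$q{\left(o \right)} = o^{3}$ ($q{\left(o \right)} = o^{2} o = o^{3}$)
$k{\left(n \right)} = \frac{6}{n} + 8 n^{2}$ ($k{\left(n \right)} = \frac{6}{n} + \frac{\left(n + n\right)^{3}}{n} = \frac{6}{n} + \frac{\left(2 n\right)^{3}}{n} = \frac{6}{n} + \frac{8 n^{3}}{n} = \frac{6}{n} + 8 n^{2}$)
$p = -210$ ($p = - 30 \left(5 + 2\right) = \left(-30\right) 7 = -210$)
$p + k{\left(22 \right)} = -210 + \frac{2 \left(3 + 4 \cdot 22^{3}\right)}{22} = -210 + 2 \cdot \frac{1}{22} \left(3 + 4 \cdot 10648\right) = -210 + 2 \cdot \frac{1}{22} \left(3 + 42592\right) = -210 + 2 \cdot \frac{1}{22} \cdot 42595 = -210 + \frac{42595}{11} = \frac{40285}{11}$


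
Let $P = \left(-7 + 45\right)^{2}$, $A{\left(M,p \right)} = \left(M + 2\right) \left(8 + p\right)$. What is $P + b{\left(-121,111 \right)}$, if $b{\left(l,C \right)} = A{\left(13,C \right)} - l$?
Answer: $3350$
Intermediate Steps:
$A{\left(M,p \right)} = \left(2 + M\right) \left(8 + p\right)$
$b{\left(l,C \right)} = 120 - l + 15 C$ ($b{\left(l,C \right)} = \left(16 + 2 C + 8 \cdot 13 + 13 C\right) - l = \left(16 + 2 C + 104 + 13 C\right) - l = \left(120 + 15 C\right) - l = 120 - l + 15 C$)
$P = 1444$ ($P = 38^{2} = 1444$)
$P + b{\left(-121,111 \right)} = 1444 + \left(120 - -121 + 15 \cdot 111\right) = 1444 + \left(120 + 121 + 1665\right) = 1444 + 1906 = 3350$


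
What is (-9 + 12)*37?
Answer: 111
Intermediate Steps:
(-9 + 12)*37 = 3*37 = 111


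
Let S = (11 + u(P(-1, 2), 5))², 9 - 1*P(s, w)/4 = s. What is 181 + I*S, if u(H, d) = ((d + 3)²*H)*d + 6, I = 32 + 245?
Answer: 45504310634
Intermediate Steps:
P(s, w) = 36 - 4*s
I = 277
u(H, d) = 6 + H*d*(3 + d)² (u(H, d) = ((3 + d)²*H)*d + 6 = (H*(3 + d)²)*d + 6 = H*d*(3 + d)² + 6 = 6 + H*d*(3 + d)²)
S = 164275489 (S = (11 + (6 + (36 - 4*(-1))*5*(3 + 5)²))² = (11 + (6 + (36 + 4)*5*8²))² = (11 + (6 + 40*5*64))² = (11 + (6 + 12800))² = (11 + 12806)² = 12817² = 164275489)
181 + I*S = 181 + 277*164275489 = 181 + 45504310453 = 45504310634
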